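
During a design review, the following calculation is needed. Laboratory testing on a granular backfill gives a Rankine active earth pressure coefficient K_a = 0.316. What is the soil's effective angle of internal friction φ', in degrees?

31.3°

K_a = tan²(45° − φ/2) ⇒ 45° − φ/2 = arctan(√0.316) = 29.34°.
φ = 2(45° − 29.34°) = 31.32°.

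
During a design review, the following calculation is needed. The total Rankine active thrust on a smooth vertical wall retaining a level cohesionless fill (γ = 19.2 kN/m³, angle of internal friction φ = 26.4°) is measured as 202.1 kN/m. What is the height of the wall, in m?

K_a = 0.3844. P_a = ½ K_a γ H² ⇒ H = √(2P_a/(K_a γ)).
H = √(2×202.1/(0.3844×19.2)) = 7.400 m.

7.40 m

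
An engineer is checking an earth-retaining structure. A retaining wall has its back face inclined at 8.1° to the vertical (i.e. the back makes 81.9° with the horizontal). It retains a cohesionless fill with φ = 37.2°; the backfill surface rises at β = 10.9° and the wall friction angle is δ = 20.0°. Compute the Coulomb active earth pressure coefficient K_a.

K_a = sin²(α+φ) / [sin²α · sin(α−δ) · (1 + √{sin(φ+δ)sin(φ−β) / (sin(α−δ)sin(α+β))})²].
With α = 81.9°, φ = 37.2°, δ = 20.0°, β = 10.9°: K_a = 0.3243.

0.324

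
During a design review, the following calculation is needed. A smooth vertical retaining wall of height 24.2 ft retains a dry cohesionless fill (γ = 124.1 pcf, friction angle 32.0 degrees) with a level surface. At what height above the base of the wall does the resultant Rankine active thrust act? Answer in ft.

8.07 ft

K_a = 0.3073.
The pressure distribution is triangular, so the resultant acts at H/3 above the base = 24.2/3 = 8.067 ft.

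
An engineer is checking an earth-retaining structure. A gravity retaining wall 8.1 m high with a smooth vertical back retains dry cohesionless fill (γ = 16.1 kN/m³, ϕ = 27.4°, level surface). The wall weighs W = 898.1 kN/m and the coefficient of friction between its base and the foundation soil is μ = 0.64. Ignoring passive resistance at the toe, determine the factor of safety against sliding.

K_a = tan²(45° − 27.4°/2) = 0.3697.
P_a = ½K_aγH² = 0.5×0.3697×16.1×8.1² = 195.2 kN/m, acting at H/3 = 2.700 m above the base.
FS_sliding = μW / P_a = 0.64×898.1 / 195.2 = 2.944.

2.94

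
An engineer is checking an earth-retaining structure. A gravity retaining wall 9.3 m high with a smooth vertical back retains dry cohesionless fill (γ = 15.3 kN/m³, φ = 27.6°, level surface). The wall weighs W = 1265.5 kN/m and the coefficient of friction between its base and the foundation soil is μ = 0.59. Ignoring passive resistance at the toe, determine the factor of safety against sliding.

3.08

K_a = tan²(45° − 27.6°/2) = 0.3668.
P_a = ½K_aγH² = 0.5×0.3668×15.3×9.3² = 242.7 kN/m, acting at H/3 = 3.100 m above the base.
FS_sliding = μW / P_a = 0.59×1265.5 / 242.7 = 3.077.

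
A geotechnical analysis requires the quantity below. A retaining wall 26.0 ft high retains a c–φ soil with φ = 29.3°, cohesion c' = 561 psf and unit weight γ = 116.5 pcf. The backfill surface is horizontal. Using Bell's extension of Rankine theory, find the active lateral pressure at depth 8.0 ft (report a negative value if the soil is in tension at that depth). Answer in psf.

-337 psf

K_a = (1 − sin φ)/(1 + sin φ) = 0.3428.
σ_a = K_a γ z − 2c√K_a = 0.3428×116.5×8.0 − 2×561×0.5855 = -337.4 psf.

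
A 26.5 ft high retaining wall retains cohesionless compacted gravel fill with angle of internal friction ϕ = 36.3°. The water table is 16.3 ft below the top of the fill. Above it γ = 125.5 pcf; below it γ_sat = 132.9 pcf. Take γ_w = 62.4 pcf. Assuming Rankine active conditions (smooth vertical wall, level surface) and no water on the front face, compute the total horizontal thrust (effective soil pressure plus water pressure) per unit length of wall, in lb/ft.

K_a = tan²(45° − φ/2) = 0.2563.
γ' = 132.9 − 62.4 = 70.50 pcf. Depth below WT = 10.2 ft.
σ'_h at WT = K_a γ d_w = 524.2 psf; at base = 524.2 + K_a γ' × 10.2 = 708.5 psf.
P₁ (0–16.3 ft) = ½×524.2×16.3 = 4273. P₂ (16.3–26.5 ft) = ½(524.2+708.5)×10.2 = 6287.
P_w = ½ γ_w h₂² = 0.5×62.4×10.2² = 3246. Total = 4273+6287+3246 = 13810 lb/ft.

13800 lb/ft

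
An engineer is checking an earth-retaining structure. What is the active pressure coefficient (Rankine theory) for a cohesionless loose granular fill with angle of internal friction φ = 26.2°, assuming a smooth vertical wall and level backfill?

0.387

K_a = tan²(45° − φ/2) = tan²(31.90°) = 0.3874.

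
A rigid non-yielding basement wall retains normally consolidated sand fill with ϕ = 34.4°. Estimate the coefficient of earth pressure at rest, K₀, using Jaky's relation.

K₀ = 1 − sin φ' = 1 − sin 34.4° = 0.4350.

0.435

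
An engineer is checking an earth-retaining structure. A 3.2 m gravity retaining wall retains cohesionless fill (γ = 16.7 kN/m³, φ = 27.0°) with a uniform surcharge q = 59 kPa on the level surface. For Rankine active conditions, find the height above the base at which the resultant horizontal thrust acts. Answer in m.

K_a = 0.3755.
Triangular part P₁ = ½K_aγH² = 32.11 at H/3 = 1.067 m; rectangular part P₂ = K_a q H = 70.90 at H/2 = 1.600 m.
ȳ = (P₁·1.067 + P₂·1.600)/(P₁+P₂) = 1.434 m.

1.43 m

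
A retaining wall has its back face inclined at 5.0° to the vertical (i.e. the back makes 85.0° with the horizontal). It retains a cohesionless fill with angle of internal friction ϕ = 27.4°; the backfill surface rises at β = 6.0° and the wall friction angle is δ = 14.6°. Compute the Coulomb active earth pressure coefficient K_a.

0.401

K_a = sin²(α+φ) / [sin²α · sin(α−δ) · (1 + √{sin(φ+δ)sin(φ−β) / (sin(α−δ)sin(α+β))})²].
With α = 85.0°, φ = 27.4°, δ = 14.6°, β = 6.0°: K_a = 0.4015.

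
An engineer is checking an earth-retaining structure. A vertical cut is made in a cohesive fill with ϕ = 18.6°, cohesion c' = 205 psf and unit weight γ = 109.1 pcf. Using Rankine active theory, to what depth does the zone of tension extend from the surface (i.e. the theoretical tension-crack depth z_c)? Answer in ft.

5.23 ft

K_a = tan²(45° − 18.6°/2) = 0.5163; √K_a = 0.7186.
The active pressure is zero where K_a γ z = 2c√K_a, so z_c = 2c/(γ√K_a) = 2×205/(109.1×0.7186) = 5.230 ft.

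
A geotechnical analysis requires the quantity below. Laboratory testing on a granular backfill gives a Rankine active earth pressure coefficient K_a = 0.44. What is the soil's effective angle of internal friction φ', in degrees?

22.9°

K_a = tan²(45° − φ/2) ⇒ 45° − φ/2 = arctan(√0.44) = 33.56°.
φ = 2(45° − 33.56°) = 22.89°.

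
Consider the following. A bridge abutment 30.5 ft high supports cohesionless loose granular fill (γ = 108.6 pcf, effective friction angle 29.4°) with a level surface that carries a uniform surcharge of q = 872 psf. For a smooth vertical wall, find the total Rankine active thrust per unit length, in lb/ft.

26300 lb/ft

K_a = tan²(45° − φ/2) = 0.3415.
Soil triangle: ½ K_a γ H² = 0.5×0.3415×108.6×30.5² = 17250 lb/ft.
Surcharge rectangle: K_a q H = 0.3415×872×30.5 = 9082 lb/ft.
Total = 17250 + 9082 = 26330 lb/ft.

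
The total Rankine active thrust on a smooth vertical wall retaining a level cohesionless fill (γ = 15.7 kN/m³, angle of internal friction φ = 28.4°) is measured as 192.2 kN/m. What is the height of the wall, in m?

K_a = 0.3554. P_a = ½ K_a γ H² ⇒ H = √(2P_a/(K_a γ)).
H = √(2×192.2/(0.3554×15.7)) = 8.301 m.

8.30 m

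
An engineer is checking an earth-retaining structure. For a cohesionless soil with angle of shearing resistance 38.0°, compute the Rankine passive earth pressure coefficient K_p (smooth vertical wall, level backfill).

4.20

K_p = (1 + sin φ)/(1 − sin φ) = tan²(45° + 38.0°/2) = 4.204.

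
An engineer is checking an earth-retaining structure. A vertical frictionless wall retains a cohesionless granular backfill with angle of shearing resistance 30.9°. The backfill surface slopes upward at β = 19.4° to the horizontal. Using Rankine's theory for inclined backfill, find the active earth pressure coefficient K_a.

K_a = cos β · (cos β − √(cos²β − cos²φ)) / (cos β + √(cos²β − cos²φ)).
cos β = 0.9432, cos φ = 0.8581, √(cos²β − cos²φ) = 0.3917.
K_a = 0.9432 × (0.9432 − 0.3917)/(0.9432 + 0.3917) = 0.3897.

0.390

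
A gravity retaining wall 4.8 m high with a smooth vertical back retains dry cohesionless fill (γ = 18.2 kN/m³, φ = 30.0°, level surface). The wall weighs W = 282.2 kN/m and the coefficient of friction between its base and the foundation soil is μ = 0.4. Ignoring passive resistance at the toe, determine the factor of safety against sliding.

1.62

K_a = tan²(45° − 30.0°/2) = 0.3333.
P_a = ½K_aγH² = 0.5×0.3333×18.2×4.8² = 69.89 kN/m, acting at H/3 = 1.600 m above the base.
FS_sliding = μW / P_a = 0.4×282.2 / 69.89 = 1.615.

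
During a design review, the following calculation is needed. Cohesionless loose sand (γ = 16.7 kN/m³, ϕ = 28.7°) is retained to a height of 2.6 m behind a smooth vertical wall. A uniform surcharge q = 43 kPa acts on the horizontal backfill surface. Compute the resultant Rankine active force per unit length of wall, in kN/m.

K_a = tan²(45° − φ/2) = 0.3511.
Soil triangle: ½ K_a γ H² = 0.5×0.3511×16.7×2.6² = 19.82 kN/m.
Surcharge rectangle: K_a q H = 0.3511×43×2.6 = 39.26 kN/m.
Total = 19.82 + 39.26 = 59.08 kN/m.

59.1 kN/m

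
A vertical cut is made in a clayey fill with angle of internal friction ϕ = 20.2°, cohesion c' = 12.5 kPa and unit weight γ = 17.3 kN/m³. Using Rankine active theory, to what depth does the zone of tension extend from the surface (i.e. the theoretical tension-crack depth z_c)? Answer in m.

2.07 m

K_a = tan²(45° − 20.2°/2) = 0.4867; √K_a = 0.6976.
The active pressure is zero where K_a γ z = 2c√K_a, so z_c = 2c/(γ√K_a) = 2×12.5/(17.3×0.6976) = 2.071 m.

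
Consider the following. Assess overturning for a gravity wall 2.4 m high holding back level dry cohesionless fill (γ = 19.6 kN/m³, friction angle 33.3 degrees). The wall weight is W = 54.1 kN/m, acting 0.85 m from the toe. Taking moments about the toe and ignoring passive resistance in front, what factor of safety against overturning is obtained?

K_a = tan²(45° − 33.3°/2) = 0.2911.
P_a = ½K_aγH² = 0.5×0.2911×19.6×2.4² = 16.43 kN/m, acting at H/3 = 0.8000 m above the base.
Overturning moment M_o = P_a × H/3 = 16.43 × 0.8000 = 13.15.
Resisting moment M_r = W × 0.85 = 54.1 × 0.85 = 45.98.
FS_overturning = M_r/M_o = 45.98/13.15 = 3.498.

3.50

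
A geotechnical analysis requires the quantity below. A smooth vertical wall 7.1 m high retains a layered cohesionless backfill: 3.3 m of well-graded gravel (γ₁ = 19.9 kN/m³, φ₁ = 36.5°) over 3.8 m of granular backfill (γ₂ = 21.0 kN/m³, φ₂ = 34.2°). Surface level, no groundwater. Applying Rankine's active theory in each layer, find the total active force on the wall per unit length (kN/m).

140 kN/m

K_a1 = tan²(45°−36.5°/2) = 0.2541; K_a2 = tan²(45°−34.2°/2) = 0.2803.
Layer 1: σ at base = K_a1 γ₁ h₁ = 16.68 kPa; P₁ = ½×16.68×3.3 = 27.53.
Layer 2: σ_v at top = γ₁h₁ = 65.67; σ_h top = K_a2×65.67 = 18.41; σ_h base = K_a2×(65.67+21.0×3.8) = 40.78.
P₂ = ½(18.41+40.78)×3.8 = 112.5. Total P_a = 27.53+112.5 = 140.0 kN/m.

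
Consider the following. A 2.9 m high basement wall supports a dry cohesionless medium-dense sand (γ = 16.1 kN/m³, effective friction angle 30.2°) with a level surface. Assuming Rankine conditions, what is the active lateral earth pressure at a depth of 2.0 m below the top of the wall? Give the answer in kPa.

10.6 kPa

K_a = (1 − sin φ)/(1 + sin φ) = 0.3307.
σ_h = K_a γ z = 0.3307 × 16.1 × 2.0 = 10.65 kPa.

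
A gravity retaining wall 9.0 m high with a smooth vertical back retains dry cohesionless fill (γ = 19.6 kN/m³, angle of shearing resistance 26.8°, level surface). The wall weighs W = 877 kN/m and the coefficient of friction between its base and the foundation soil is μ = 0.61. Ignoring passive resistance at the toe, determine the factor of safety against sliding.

K_a = tan²(45° − 26.8°/2) = 0.3785.
P_a = ½K_aγH² = 0.5×0.3785×19.6×9.0² = 300.4 kN/m, acting at H/3 = 3.000 m above the base.
FS_sliding = μW / P_a = 0.61×877 / 300.4 = 1.781.

1.78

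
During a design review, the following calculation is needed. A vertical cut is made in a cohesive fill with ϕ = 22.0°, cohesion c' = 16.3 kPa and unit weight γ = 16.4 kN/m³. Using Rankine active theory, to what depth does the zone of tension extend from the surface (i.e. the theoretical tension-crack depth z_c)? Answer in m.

K_a = tan²(45° − 22.0°/2) = 0.4550; √K_a = 0.6745.
The active pressure is zero where K_a γ z = 2c√K_a, so z_c = 2c/(γ√K_a) = 2×16.3/(16.4×0.6745) = 2.947 m.

2.95 m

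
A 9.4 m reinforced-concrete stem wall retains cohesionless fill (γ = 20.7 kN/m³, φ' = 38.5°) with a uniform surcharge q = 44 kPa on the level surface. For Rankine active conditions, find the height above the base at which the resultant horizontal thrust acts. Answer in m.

K_a = 0.2327.
Triangular part P₁ = ½K_aγH² = 212.8 at H/3 = 3.133 m; rectangular part P₂ = K_a q H = 96.23 at H/2 = 4.700 m.
ȳ = (P₁·3.133 + P₂·4.700)/(P₁+P₂) = 3.621 m.

3.62 m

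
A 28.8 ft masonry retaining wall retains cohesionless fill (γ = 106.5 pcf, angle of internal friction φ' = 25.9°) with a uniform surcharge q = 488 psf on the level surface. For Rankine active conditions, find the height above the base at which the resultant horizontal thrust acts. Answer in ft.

10.8 ft

K_a = 0.3920.
Triangular part P₁ = ½K_aγH² = 17310 at H/3 = 9.600 ft; rectangular part P₂ = K_a q H = 5509 at H/2 = 14.40 ft.
ȳ = (P₁·9.600 + P₂·14.40)/(P₁+P₂) = 10.76 ft.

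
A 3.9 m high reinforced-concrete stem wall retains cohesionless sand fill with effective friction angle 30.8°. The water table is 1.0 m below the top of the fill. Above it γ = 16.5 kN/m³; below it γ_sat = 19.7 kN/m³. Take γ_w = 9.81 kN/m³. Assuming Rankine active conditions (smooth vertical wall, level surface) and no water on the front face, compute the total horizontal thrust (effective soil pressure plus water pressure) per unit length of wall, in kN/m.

72.8 kN/m

K_a = tan²(45° − φ/2) = 0.3227.
γ' = 19.7 − 9.81 = 9.890 kN/m³. Depth below WT = 2.9 m.
σ'_h at WT = K_a γ d_w = 5.325 kPa; at base = 5.325 + K_a γ' × 2.9 = 14.58 kPa.
P₁ (0–1.0 m) = ½×5.325×1.0 = 2.662. P₂ (1.0–3.9 m) = ½(5.325+14.58)×2.9 = 28.86.
P_w = ½ γ_w h₂² = 0.5×9.81×2.9² = 41.25. Total = 2.662+28.86+41.25 = 72.78 kN/m.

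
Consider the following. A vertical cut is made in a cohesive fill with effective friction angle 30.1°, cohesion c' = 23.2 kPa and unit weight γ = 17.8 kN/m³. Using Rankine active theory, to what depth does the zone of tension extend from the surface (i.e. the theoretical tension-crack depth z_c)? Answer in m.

K_a = tan²(45° − 30.1°/2) = 0.3320; √K_a = 0.5762.
The active pressure is zero where K_a γ z = 2c√K_a, so z_c = 2c/(γ√K_a) = 2×23.2/(17.8×0.5762) = 4.524 m.

4.52 m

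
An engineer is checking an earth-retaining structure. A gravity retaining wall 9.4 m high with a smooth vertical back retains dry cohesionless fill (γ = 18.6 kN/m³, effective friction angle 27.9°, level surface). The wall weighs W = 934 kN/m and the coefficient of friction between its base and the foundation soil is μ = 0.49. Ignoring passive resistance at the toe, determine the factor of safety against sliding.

1.54

K_a = tan²(45° − 27.9°/2) = 0.3625.
P_a = ½K_aγH² = 0.5×0.3625×18.6×9.4² = 297.9 kN/m, acting at H/3 = 3.133 m above the base.
FS_sliding = μW / P_a = 0.49×934 / 297.9 = 1.537.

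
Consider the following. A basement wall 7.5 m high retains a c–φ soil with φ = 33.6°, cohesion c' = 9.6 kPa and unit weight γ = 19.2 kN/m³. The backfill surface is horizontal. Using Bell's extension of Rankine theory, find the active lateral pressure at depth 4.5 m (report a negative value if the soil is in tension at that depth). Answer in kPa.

14.5 kPa

K_a = (1 − sin φ)/(1 + sin φ) = 0.2875.
σ_a = K_a γ z − 2c√K_a = 0.2875×19.2×4.5 − 2×9.6×0.5362 = 14.55 kPa.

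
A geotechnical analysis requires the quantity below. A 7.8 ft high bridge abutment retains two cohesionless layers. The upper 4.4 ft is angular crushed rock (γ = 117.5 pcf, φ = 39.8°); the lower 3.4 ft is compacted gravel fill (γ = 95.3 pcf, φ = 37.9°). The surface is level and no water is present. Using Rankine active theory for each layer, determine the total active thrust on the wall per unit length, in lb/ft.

801 lb/ft

K_a1 = tan²(45°−39.8°/2) = 0.2194; K_a2 = tan²(45°−37.9°/2) = 0.2389.
Layer 1: σ at base = K_a1 γ₁ h₁ = 113.4 psf; P₁ = ½×113.4×4.4 = 249.6.
Layer 2: σ_v at top = γ₁h₁ = 517.0; σ_h top = K_a2×517.0 = 123.5; σ_h base = K_a2×(517.0+95.3×3.4) = 201.0.
P₂ = ½(123.5+201.0)×3.4 = 551.6. Total P_a = 249.6+551.6 = 801.2 lb/ft.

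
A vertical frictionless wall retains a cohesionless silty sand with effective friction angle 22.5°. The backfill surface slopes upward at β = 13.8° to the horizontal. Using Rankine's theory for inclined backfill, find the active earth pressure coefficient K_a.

K_a = cos β · (cos β − √(cos²β − cos²φ)) / (cos β + √(cos²β − cos²φ)).
cos β = 0.9711, cos φ = 0.9239, √(cos²β − cos²φ) = 0.2992.
K_a = 0.9711 × (0.9711 − 0.2992)/(0.9711 + 0.2992) = 0.5136.

0.514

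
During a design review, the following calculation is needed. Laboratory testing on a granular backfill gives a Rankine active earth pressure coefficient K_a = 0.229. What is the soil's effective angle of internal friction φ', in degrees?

38.9°

K_a = tan²(45° − φ/2) ⇒ 45° − φ/2 = arctan(√0.229) = 25.57°.
φ = 2(45° − 25.57°) = 38.85°.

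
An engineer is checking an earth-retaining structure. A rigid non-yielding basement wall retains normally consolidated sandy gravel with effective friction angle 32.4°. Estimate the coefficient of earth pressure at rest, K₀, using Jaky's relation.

0.464

K₀ = 1 − sin φ' = 1 − sin 32.4° = 0.4642.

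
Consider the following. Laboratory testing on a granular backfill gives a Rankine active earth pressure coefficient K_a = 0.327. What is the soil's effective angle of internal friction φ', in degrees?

K_a = tan²(45° − φ/2) ⇒ 45° − φ/2 = arctan(√0.327) = 29.76°.
φ = 2(45° − 29.76°) = 30.47°.

30.5°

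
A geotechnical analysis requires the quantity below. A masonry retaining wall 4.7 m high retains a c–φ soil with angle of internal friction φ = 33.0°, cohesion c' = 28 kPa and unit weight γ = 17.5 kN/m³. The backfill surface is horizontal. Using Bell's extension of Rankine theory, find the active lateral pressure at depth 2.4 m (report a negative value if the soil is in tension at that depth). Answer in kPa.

-18.0 kPa

K_a = (1 − sin φ)/(1 + sin φ) = 0.2948.
σ_a = K_a γ z − 2c√K_a = 0.2948×17.5×2.4 − 2×28×0.5430 = -18.02 kPa.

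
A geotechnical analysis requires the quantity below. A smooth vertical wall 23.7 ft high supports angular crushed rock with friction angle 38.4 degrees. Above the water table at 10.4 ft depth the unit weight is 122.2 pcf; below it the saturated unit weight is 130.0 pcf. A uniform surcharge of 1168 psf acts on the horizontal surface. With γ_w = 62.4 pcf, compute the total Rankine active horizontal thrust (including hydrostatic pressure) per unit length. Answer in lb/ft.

K_a = tan²(45° − φ/2) = 0.2337.
γ' = 130.0 − 62.4 = 67.60 pcf. h₂ = H − d_w = 13.3 ft.
σ'_h: at surface K_a·q = 273.0; at WT K_a(q+γd_w) = 570.0; at base K_a(q+γd_w+γ'h₂) = 780.1 psf.
P₁ = ½(273.0+570.0)×10.4 = 4383; P₂ = ½(570.0+780.1)×13.3 = 8978; P_w = ½γ_w h₂² = 5519.
Total = 4383+8978+5519 = 18880 lb/ft.

18900 lb/ft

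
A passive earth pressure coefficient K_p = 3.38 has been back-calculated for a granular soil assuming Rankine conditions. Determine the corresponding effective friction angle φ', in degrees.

32.9°

K_p = (1+sin φ)/(1−sin φ) ⇒ sin φ = (K_p − 1)/(K_p + 1) = 0.5434.
φ = arcsin(0.5434) = 32.91°.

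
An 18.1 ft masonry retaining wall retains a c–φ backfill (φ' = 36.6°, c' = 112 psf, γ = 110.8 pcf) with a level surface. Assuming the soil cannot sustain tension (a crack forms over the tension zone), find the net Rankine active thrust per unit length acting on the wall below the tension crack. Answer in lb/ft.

K_a = 0.2530; √K_a = 0.5029.
Tension-crack depth z_c = 2c/(γ√K_a) = 2×112/(110.8×0.5029) = 4.020 ft.
σ_a at base = K_a γ H − 2c√K_a = 0.2530×110.8×18.1 − 2×112×0.5029 = 394.6 psf.
P_a = ½ × 394.6 × (H − z_c) = 0.5×394.6×14.08 = 2778 lb/ft.

2780 lb/ft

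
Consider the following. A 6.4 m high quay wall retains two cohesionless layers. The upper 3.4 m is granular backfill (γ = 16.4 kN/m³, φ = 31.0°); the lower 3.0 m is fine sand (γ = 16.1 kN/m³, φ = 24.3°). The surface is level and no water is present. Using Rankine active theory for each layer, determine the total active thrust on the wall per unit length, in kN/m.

K_a1 = tan²(45°−31.0°/2) = 0.3201; K_a2 = tan²(45°−24.3°/2) = 0.4169.
Layer 1: σ at base = K_a1 γ₁ h₁ = 17.85 kPa; P₁ = ½×17.85×3.4 = 30.34.
Layer 2: σ_v at top = γ₁h₁ = 55.76; σ_h top = K_a2×55.76 = 23.25; σ_h base = K_a2×(55.76+16.1×3.0) = 43.38.
P₂ = ½(23.25+43.38)×3.0 = 99.95. Total P_a = 30.34+99.95 = 130.3 kN/m.

130 kN/m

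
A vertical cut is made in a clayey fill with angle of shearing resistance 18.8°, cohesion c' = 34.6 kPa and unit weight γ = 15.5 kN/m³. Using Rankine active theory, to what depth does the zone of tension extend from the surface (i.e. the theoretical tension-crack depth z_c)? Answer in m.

K_a = tan²(45° − 18.8°/2) = 0.5126; √K_a = 0.7159.
The active pressure is zero where K_a γ z = 2c√K_a, so z_c = 2c/(γ√K_a) = 2×34.6/(15.5×0.7159) = 6.236 m.

6.24 m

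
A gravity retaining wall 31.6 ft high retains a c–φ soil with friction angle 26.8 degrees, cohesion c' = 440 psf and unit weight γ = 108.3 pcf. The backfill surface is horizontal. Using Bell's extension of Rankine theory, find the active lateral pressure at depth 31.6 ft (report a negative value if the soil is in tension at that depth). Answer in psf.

754 psf

K_a = (1 − sin φ)/(1 + sin φ) = 0.3785.
σ_a = K_a γ z − 2c√K_a = 0.3785×108.3×31.6 − 2×440×0.6152 = 753.9 psf.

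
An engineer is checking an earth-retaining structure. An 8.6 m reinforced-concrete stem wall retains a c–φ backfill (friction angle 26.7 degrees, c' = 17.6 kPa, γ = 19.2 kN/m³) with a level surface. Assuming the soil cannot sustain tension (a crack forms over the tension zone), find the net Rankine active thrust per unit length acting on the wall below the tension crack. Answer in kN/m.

K_a = 0.3800; √K_a = 0.6164.
Tension-crack depth z_c = 2c/(γ√K_a) = 2×17.6/(19.2×0.6164) = 2.974 m.
σ_a at base = K_a γ H − 2c√K_a = 0.3800×19.2×8.6 − 2×17.6×0.6164 = 41.04 kPa.
P_a = ½ × 41.04 × (H − z_c) = 0.5×41.04×5.626 = 115.4 kN/m.

115 kN/m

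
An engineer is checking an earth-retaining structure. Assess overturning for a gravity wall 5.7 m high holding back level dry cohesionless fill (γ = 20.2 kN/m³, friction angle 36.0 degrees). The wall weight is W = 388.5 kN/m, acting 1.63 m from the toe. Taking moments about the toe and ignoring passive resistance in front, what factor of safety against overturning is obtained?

K_a = tan²(45° − 36.0°/2) = 0.2596.
P_a = ½K_aγH² = 0.5×0.2596×20.2×5.7² = 85.19 kN/m, acting at H/3 = 1.900 m above the base.
Overturning moment M_o = P_a × H/3 = 85.19 × 1.900 = 161.9.
Resisting moment M_r = W × 1.63 = 388.5 × 1.63 = 633.3.
FS_overturning = M_r/M_o = 633.3/161.9 = 3.912.

3.91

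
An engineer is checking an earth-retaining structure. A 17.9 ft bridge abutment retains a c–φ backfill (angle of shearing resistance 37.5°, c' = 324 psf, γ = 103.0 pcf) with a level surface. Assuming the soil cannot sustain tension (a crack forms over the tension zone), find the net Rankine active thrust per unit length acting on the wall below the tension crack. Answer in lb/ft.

331 lb/ft

K_a = 0.2432; √K_a = 0.4931.
Tension-crack depth z_c = 2c/(γ√K_a) = 2×324/(103.0×0.4931) = 12.76 ft.
σ_a at base = K_a γ H − 2c√K_a = 0.2432×103.0×17.9 − 2×324×0.4931 = 128.8 psf.
P_a = ½ × 128.8 × (H − z_c) = 0.5×128.8×5.143 = 331.2 lb/ft.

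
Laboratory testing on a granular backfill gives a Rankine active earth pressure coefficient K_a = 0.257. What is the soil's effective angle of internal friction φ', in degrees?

K_a = tan²(45° − φ/2) ⇒ 45° − φ/2 = arctan(√0.257) = 26.88°.
φ = 2(45° − 26.88°) = 36.23°.

36.2°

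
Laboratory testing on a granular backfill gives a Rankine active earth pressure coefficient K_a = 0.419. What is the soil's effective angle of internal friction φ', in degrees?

24.2°

K_a = tan²(45° − φ/2) ⇒ 45° − φ/2 = arctan(√0.419) = 32.92°.
φ = 2(45° − 32.92°) = 24.17°.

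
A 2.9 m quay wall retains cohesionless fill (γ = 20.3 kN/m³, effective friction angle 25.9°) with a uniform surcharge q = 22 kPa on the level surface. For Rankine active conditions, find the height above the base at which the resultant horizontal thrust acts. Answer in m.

K_a = 0.3920.
Triangular part P₁ = ½K_aγH² = 33.46 at H/3 = 0.9667 m; rectangular part P₂ = K_a q H = 25.01 at H/2 = 1.450 m.
ȳ = (P₁·0.9667 + P₂·1.450)/(P₁+P₂) = 1.173 m.

1.17 m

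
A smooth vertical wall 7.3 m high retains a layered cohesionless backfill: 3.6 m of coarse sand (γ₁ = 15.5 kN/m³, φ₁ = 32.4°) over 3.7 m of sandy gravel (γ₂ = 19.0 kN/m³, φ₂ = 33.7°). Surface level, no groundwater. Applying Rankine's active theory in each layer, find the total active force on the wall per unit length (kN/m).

K_a1 = tan²(45°−32.4°/2) = 0.3022; K_a2 = tan²(45°−33.7°/2) = 0.2863.
Layer 1: σ at base = K_a1 γ₁ h₁ = 16.86 kPa; P₁ = ½×16.86×3.6 = 30.36.
Layer 2: σ_v at top = γ₁h₁ = 55.80; σ_h top = K_a2×55.80 = 15.98; σ_h base = K_a2×(55.80+19.0×3.7) = 36.10.
P₂ = ½(15.98+36.10)×3.7 = 96.35. Total P_a = 30.36+96.35 = 126.7 kN/m.

127 kN/m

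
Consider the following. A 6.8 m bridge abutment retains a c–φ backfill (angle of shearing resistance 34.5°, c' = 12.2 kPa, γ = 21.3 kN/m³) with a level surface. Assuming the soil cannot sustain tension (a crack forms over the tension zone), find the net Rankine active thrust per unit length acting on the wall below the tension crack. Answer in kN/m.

63.0 kN/m

K_a = 0.2768; √K_a = 0.5261.
Tension-crack depth z_c = 2c/(γ√K_a) = 2×12.2/(21.3×0.5261) = 2.177 m.
σ_a at base = K_a γ H − 2c√K_a = 0.2768×21.3×6.8 − 2×12.2×0.5261 = 27.26 kPa.
P_a = ½ × 27.26 × (H − z_c) = 0.5×27.26×4.623 = 63.00 kN/m.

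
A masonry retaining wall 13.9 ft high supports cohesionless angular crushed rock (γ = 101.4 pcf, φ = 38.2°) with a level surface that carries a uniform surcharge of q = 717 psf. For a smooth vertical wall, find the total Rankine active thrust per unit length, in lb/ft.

4660 lb/ft

K_a = tan²(45° − φ/2) = 0.2358.
Soil triangle: ½ K_a γ H² = 0.5×0.2358×101.4×13.9² = 2310 lb/ft.
Surcharge rectangle: K_a q H = 0.2358×717×13.9 = 2350 lb/ft.
Total = 2310 + 2350 = 4660 lb/ft.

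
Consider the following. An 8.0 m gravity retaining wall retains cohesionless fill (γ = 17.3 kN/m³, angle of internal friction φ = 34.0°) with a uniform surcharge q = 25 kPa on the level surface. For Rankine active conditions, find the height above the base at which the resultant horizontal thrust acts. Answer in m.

3.02 m

K_a = 0.2827.
Triangular part P₁ = ½K_aγH² = 156.5 at H/3 = 2.667 m; rectangular part P₂ = K_a q H = 56.54 at H/2 = 4.000 m.
ȳ = (P₁·2.667 + P₂·4.000)/(P₁+P₂) = 3.021 m.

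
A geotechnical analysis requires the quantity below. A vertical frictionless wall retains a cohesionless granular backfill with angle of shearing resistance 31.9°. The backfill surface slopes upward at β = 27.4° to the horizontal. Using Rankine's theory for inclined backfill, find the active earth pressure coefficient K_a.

0.486

K_a = cos β · (cos β − √(cos²β − cos²φ)) / (cos β + √(cos²β − cos²φ)).
cos β = 0.8878, cos φ = 0.8490, √(cos²β − cos²φ) = 0.2597.
K_a = 0.8878 × (0.8878 − 0.2597)/(0.8878 + 0.2597) = 0.4859.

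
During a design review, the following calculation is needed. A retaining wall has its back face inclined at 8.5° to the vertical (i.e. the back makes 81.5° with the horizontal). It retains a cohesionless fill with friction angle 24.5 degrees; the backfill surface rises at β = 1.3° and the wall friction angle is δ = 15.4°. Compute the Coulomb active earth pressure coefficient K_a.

K_a = sin²(α+φ) / [sin²α · sin(α−δ) · (1 + √{sin(φ+δ)sin(φ−β) / (sin(α−δ)sin(α+β))})²].
With α = 81.5°, φ = 24.5°, δ = 15.4°, β = 1.3°: K_a = 0.4427.

0.443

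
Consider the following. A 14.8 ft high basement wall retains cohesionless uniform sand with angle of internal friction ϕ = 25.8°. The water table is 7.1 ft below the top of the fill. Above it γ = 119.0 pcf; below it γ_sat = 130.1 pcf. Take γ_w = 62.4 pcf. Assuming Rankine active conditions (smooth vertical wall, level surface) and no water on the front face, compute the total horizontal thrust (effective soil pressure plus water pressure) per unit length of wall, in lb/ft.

K_a = tan²(45° − φ/2) = 0.3935.
γ' = 130.1 − 62.4 = 67.70 pcf. Depth below WT = 7.7 ft.
σ'_h at WT = K_a γ d_w = 332.5 psf; at base = 332.5 + K_a γ' × 7.7 = 537.6 psf.
P₁ (0–7.1 ft) = ½×332.5×7.1 = 1180. P₂ (7.1–14.8 ft) = ½(332.5+537.6)×7.7 = 3350.
P_w = ½ γ_w h₂² = 0.5×62.4×7.7² = 1850. Total = 1180+3350+1850 = 6380 lb/ft.

6380 lb/ft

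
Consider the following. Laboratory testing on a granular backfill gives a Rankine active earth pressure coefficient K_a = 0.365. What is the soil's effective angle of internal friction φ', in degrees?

K_a = tan²(45° − φ/2) ⇒ 45° − φ/2 = arctan(√0.365) = 31.14°.
φ = 2(45° − 31.14°) = 27.72°.

27.7°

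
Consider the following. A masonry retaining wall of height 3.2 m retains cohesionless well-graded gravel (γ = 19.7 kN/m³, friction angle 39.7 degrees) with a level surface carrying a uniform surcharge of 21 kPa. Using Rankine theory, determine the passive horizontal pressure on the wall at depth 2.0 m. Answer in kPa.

K_p = (1 + sin φ)/(1 − sin φ) = 4.537.
σ_v = γz + q = 19.7 × 2.0 + 21 = 60.40 kPa.
σ_h = K_p σ_v = 4.537 × 60.40 = 274.0 kPa.

274 kPa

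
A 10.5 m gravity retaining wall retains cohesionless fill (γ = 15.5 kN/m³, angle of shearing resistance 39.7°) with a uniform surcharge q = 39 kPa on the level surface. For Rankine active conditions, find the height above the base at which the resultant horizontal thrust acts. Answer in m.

4.07 m

K_a = 0.2204.
Triangular part P₁ = ½K_aγH² = 188.3 at H/3 = 3.500 m; rectangular part P₂ = K_a q H = 90.27 at H/2 = 5.250 m.
ȳ = (P₁·3.500 + P₂·5.250)/(P₁+P₂) = 4.067 m.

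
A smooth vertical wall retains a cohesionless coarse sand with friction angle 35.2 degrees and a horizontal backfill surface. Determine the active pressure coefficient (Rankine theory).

0.269

K_a = tan²(45° − φ/2) = tan²(27.40°) = 0.2687.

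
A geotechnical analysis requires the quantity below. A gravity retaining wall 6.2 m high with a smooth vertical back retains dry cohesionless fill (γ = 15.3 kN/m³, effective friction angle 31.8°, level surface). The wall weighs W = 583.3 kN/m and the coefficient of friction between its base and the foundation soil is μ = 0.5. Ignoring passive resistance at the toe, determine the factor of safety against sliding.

3.20

K_a = tan²(45° − 31.8°/2) = 0.3098.
P_a = ½K_aγH² = 0.5×0.3098×15.3×6.2² = 91.10 kN/m, acting at H/3 = 2.067 m above the base.
FS_sliding = μW / P_a = 0.5×583.3 / 91.10 = 3.201.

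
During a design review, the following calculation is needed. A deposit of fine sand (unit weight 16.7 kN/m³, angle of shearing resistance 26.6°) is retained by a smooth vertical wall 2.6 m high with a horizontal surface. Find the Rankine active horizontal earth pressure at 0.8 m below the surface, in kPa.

5.10 kPa

K_a = (1 − sin φ)/(1 + sin φ) = 0.3814.
σ_h = K_a γ z = 0.3814 × 16.7 × 0.8 = 5.096 kPa.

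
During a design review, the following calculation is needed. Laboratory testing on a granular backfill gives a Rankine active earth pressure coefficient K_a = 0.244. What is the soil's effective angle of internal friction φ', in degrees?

K_a = tan²(45° − φ/2) ⇒ 45° − φ/2 = arctan(√0.244) = 26.29°.
φ = 2(45° − 26.29°) = 37.42°.

37.4°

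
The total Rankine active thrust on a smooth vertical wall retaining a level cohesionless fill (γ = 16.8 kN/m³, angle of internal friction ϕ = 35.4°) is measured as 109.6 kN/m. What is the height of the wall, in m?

K_a = 0.2664. P_a = ½ K_a γ H² ⇒ H = √(2P_a/(K_a γ)).
H = √(2×109.6/(0.2664×16.8)) = 6.998 m.

7.00 m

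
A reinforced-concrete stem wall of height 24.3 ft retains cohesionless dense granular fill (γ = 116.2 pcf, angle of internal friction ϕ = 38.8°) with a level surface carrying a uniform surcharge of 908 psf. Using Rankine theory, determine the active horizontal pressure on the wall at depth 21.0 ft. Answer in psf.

K_a = (1 − sin φ)/(1 + sin φ) = 0.2296.
σ_v = γz + q = 116.2 × 21.0 + 908 = 3348 psf.
σ_h = K_a σ_v = 0.2296 × 3348 = 768.6 psf.

769 psf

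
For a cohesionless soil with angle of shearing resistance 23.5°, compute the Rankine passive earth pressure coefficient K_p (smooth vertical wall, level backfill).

2.33

K_p = (1 + sin φ)/(1 − sin φ) = tan²(45° + 23.5°/2) = 2.326.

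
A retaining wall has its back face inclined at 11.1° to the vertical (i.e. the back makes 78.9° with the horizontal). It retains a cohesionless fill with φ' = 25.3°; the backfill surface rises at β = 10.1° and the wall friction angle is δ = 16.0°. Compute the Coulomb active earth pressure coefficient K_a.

0.528

K_a = sin²(α+φ) / [sin²α · sin(α−δ) · (1 + √{sin(φ+δ)sin(φ−β) / (sin(α−δ)sin(α+β))})²].
With α = 78.9°, φ = 25.3°, δ = 16.0°, β = 10.1°: K_a = 0.5280.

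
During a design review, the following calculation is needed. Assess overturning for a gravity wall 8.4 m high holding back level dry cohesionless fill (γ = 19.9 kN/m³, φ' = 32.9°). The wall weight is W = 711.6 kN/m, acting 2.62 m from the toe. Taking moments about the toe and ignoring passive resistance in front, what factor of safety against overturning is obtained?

3.20

K_a = tan²(45° − 32.9°/2) = 0.2960.
P_a = ½K_aγH² = 0.5×0.2960×19.9×8.4² = 207.8 kN/m, acting at H/3 = 2.800 m above the base.
Overturning moment M_o = P_a × H/3 = 207.8 × 2.800 = 581.9.
Resisting moment M_r = W × 2.62 = 711.6 × 2.62 = 1864.
FS_overturning = M_r/M_o = 1864/581.9 = 3.204.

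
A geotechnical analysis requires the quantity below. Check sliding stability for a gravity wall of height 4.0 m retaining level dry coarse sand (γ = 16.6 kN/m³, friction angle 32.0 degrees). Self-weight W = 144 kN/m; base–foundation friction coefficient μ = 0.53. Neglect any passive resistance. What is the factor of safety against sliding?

K_a = tan²(45° − 32.0°/2) = 0.3073.
P_a = ½K_aγH² = 0.5×0.3073×16.6×4.0² = 40.80 kN/m, acting at H/3 = 1.333 m above the base.
FS_sliding = μW / P_a = 0.53×144 / 40.80 = 1.870.

1.87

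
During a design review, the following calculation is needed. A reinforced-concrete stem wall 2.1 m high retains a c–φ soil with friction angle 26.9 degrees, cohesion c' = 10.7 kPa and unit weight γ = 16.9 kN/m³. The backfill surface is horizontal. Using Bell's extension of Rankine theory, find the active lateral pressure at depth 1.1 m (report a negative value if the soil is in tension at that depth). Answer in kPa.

-6.13 kPa

K_a = (1 − sin φ)/(1 + sin φ) = 0.3770.
σ_a = K_a γ z − 2c√K_a = 0.3770×16.9×1.1 − 2×10.7×0.6140 = -6.131 kPa.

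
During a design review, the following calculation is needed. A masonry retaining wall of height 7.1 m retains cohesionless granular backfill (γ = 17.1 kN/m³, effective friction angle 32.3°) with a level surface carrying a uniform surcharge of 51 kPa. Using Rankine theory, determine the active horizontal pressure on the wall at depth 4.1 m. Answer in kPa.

36.8 kPa

K_a = (1 − sin φ)/(1 + sin φ) = 0.3035.
σ_v = γz + q = 17.1 × 4.1 + 51 = 121.1 kPa.
σ_h = K_a σ_v = 0.3035 × 121.1 = 36.75 kPa.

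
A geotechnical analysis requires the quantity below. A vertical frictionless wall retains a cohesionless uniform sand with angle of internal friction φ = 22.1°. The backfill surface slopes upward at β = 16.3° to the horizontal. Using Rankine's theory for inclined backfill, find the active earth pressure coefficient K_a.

K_a = cos β · (cos β − √(cos²β − cos²φ)) / (cos β + √(cos²β − cos²φ)).
cos β = 0.9598, cos φ = 0.9265, √(cos²β − cos²φ) = 0.2505.
K_a = 0.9598 × (0.9598 − 0.2505)/(0.9598 + 0.2505) = 0.5624.

0.562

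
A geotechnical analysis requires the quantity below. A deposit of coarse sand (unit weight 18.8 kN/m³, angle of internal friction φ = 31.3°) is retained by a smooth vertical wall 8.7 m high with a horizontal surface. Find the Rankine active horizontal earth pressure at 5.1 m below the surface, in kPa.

K_a = (1 − sin φ)/(1 + sin φ) = 0.3162.
σ_h = K_a γ z = 0.3162 × 18.8 × 5.1 = 30.32 kPa.

30.3 kPa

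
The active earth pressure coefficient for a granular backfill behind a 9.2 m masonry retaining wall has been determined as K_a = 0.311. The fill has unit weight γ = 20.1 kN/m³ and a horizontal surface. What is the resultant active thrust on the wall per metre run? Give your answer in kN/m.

P = ½ K_a γ H² = 0.5 × 0.311 × 20.1 × 9.2² = 264.5 kN/m.

265 kN/m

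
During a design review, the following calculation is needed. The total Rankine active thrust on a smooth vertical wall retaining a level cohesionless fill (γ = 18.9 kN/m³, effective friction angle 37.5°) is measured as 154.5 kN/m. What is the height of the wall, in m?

8.20 m

K_a = 0.2432. P_a = ½ K_a γ H² ⇒ H = √(2P_a/(K_a γ)).
H = √(2×154.5/(0.2432×18.9)) = 8.199 m.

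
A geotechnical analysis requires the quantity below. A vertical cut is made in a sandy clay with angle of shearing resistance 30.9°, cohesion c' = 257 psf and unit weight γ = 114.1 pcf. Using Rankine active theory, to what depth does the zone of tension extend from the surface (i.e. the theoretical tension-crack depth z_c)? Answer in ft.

K_a = tan²(45° − 30.9°/2) = 0.3214; √K_a = 0.5669.
The active pressure is zero where K_a γ z = 2c√K_a, so z_c = 2c/(γ√K_a) = 2×257/(114.1×0.5669) = 7.946 ft.

7.95 ft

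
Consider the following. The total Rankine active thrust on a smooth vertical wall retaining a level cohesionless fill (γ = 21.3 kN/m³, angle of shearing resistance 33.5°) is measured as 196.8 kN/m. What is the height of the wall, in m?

K_a = 0.2887. P_a = ½ K_a γ H² ⇒ H = √(2P_a/(K_a γ)).
H = √(2×196.8/(0.2887×21.3)) = 8.000 m.

8.00 m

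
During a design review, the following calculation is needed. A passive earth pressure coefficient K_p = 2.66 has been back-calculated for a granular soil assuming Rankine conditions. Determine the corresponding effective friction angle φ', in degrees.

27.0°

K_p = (1+sin φ)/(1−sin φ) ⇒ sin φ = (K_p − 1)/(K_p + 1) = 0.4536.
φ = arcsin(0.4536) = 26.97°.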